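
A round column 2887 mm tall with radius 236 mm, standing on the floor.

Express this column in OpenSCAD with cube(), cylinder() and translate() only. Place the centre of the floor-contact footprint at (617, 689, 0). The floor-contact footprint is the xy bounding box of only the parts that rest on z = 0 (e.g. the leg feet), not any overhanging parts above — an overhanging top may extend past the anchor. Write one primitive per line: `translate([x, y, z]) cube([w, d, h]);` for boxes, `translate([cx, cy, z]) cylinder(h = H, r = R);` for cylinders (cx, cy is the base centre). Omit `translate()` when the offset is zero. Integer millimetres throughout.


translate([617, 689, 0]) cylinder(h = 2887, r = 236);


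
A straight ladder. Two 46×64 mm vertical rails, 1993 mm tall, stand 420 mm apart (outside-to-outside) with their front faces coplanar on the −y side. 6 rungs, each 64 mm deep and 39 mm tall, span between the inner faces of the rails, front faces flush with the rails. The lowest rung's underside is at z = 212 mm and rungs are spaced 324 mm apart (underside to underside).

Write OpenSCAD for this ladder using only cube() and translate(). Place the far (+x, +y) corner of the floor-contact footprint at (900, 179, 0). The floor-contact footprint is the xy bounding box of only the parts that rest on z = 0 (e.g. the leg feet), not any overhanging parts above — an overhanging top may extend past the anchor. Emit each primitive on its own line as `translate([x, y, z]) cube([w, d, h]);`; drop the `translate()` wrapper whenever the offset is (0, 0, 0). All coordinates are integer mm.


translate([480, 115, 0]) cube([46, 64, 1993]);
translate([854, 115, 0]) cube([46, 64, 1993]);
translate([526, 115, 212]) cube([328, 64, 39]);
translate([526, 115, 536]) cube([328, 64, 39]);
translate([526, 115, 860]) cube([328, 64, 39]);
translate([526, 115, 1184]) cube([328, 64, 39]);
translate([526, 115, 1508]) cube([328, 64, 39]);
translate([526, 115, 1832]) cube([328, 64, 39]);


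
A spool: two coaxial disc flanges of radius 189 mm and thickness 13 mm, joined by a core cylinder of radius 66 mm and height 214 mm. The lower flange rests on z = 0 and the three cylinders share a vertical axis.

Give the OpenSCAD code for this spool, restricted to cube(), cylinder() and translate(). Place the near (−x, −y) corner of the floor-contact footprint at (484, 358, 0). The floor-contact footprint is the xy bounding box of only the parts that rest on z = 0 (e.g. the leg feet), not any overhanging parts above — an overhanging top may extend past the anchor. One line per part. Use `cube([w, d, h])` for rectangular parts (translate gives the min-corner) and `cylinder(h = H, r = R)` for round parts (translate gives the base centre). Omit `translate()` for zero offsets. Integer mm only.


translate([673, 547, 0]) cylinder(h = 13, r = 189);
translate([673, 547, 13]) cylinder(h = 214, r = 66);
translate([673, 547, 227]) cylinder(h = 13, r = 189);


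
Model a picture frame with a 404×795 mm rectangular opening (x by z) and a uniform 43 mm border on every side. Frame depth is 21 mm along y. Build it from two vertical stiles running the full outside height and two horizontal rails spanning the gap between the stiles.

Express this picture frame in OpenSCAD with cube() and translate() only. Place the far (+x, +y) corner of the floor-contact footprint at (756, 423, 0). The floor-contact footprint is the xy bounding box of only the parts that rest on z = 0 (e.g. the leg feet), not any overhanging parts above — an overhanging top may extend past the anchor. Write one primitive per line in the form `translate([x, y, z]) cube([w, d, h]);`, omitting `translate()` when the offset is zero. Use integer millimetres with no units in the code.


translate([266, 402, 0]) cube([43, 21, 881]);
translate([713, 402, 0]) cube([43, 21, 881]);
translate([309, 402, 0]) cube([404, 21, 43]);
translate([309, 402, 838]) cube([404, 21, 43]);


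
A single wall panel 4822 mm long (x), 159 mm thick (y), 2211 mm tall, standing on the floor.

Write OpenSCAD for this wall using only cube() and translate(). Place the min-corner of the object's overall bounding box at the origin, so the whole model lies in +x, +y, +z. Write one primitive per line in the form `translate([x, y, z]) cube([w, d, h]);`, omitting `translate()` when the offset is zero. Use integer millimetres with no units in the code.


cube([4822, 159, 2211]);


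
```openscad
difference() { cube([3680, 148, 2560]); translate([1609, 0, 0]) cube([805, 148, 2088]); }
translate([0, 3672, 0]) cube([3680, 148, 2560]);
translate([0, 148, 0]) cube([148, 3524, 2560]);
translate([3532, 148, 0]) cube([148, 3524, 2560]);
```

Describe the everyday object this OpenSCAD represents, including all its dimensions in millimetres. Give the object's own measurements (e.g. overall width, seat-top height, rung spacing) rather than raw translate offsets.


A single room: four walls, each 2560 mm tall and 148 mm thick, enclosing an outside footprint 3680×3820 mm (x × y), no floor or roof. The front and back walls (−y and +y sides) run the full x-width; the side walls fit between their inner faces. A door opening 805 mm wide and 2088 mm tall is cut through the front wall from the floor up, its −x edge 1609 mm from the wall's −x end.


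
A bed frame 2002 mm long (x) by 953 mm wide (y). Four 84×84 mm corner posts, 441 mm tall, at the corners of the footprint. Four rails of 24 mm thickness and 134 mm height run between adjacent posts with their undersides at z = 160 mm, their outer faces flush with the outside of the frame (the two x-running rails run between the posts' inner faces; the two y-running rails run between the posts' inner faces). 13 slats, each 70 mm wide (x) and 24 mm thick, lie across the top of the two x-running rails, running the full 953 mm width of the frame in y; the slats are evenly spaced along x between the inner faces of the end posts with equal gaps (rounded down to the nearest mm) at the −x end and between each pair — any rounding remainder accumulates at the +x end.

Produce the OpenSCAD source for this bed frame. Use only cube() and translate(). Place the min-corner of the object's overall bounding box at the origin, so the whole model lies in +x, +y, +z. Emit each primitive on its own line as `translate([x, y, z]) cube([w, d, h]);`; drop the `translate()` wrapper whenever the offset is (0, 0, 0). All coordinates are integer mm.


cube([84, 84, 441]);
translate([0, 869, 0]) cube([84, 84, 441]);
translate([1918, 0, 0]) cube([84, 84, 441]);
translate([1918, 869, 0]) cube([84, 84, 441]);
translate([84, 0, 160]) cube([1834, 24, 134]);
translate([84, 929, 160]) cube([1834, 24, 134]);
translate([0, 84, 160]) cube([24, 785, 134]);
translate([1978, 84, 160]) cube([24, 785, 134]);
translate([150, 0, 294]) cube([70, 953, 24]);
translate([286, 0, 294]) cube([70, 953, 24]);
translate([422, 0, 294]) cube([70, 953, 24]);
translate([558, 0, 294]) cube([70, 953, 24]);
translate([694, 0, 294]) cube([70, 953, 24]);
translate([830, 0, 294]) cube([70, 953, 24]);
translate([966, 0, 294]) cube([70, 953, 24]);
translate([1102, 0, 294]) cube([70, 953, 24]);
translate([1238, 0, 294]) cube([70, 953, 24]);
translate([1374, 0, 294]) cube([70, 953, 24]);
translate([1510, 0, 294]) cube([70, 953, 24]);
translate([1646, 0, 294]) cube([70, 953, 24]);
translate([1782, 0, 294]) cube([70, 953, 24]);


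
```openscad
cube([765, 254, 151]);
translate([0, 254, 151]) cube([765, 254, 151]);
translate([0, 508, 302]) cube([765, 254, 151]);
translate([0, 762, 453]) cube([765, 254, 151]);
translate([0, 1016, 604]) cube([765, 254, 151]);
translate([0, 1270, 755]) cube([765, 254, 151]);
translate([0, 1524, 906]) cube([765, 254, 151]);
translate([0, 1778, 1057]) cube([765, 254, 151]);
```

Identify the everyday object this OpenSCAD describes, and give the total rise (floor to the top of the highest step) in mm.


A staircase. The total rise is 1208 mm.

8 identical blocks, each offset up and back from the previous — a staircase. Each step is 151 mm tall and there are 8 of them, so the total rise is 8 × 151 = 1208 mm.


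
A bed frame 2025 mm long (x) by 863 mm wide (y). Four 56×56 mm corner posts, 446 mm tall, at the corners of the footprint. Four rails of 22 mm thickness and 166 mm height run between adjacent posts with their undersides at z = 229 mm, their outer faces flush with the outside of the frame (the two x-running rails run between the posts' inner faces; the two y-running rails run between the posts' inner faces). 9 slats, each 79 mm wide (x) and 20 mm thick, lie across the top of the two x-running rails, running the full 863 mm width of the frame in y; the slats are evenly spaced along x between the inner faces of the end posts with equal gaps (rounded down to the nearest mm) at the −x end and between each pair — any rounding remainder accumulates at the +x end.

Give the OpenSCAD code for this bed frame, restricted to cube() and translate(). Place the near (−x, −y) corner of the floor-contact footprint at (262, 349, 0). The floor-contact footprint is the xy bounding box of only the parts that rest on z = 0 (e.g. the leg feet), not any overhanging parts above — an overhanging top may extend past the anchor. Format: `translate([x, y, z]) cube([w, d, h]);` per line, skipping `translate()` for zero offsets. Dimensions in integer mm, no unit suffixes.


translate([262, 349, 0]) cube([56, 56, 446]);
translate([262, 1156, 0]) cube([56, 56, 446]);
translate([2231, 349, 0]) cube([56, 56, 446]);
translate([2231, 1156, 0]) cube([56, 56, 446]);
translate([318, 349, 229]) cube([1913, 22, 166]);
translate([318, 1190, 229]) cube([1913, 22, 166]);
translate([262, 405, 229]) cube([22, 751, 166]);
translate([2265, 405, 229]) cube([22, 751, 166]);
translate([438, 349, 395]) cube([79, 863, 20]);
translate([637, 349, 395]) cube([79, 863, 20]);
translate([836, 349, 395]) cube([79, 863, 20]);
translate([1035, 349, 395]) cube([79, 863, 20]);
translate([1234, 349, 395]) cube([79, 863, 20]);
translate([1433, 349, 395]) cube([79, 863, 20]);
translate([1632, 349, 395]) cube([79, 863, 20]);
translate([1831, 349, 395]) cube([79, 863, 20]);
translate([2030, 349, 395]) cube([79, 863, 20]);


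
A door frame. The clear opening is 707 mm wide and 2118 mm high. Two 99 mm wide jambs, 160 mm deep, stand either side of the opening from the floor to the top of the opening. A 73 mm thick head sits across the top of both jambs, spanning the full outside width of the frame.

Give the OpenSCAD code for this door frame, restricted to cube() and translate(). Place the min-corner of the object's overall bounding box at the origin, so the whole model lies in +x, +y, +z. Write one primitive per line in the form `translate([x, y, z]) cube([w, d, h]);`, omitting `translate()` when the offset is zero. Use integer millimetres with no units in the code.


cube([99, 160, 2118]);
translate([806, 0, 0]) cube([99, 160, 2118]);
translate([0, 0, 2118]) cube([905, 160, 73]);


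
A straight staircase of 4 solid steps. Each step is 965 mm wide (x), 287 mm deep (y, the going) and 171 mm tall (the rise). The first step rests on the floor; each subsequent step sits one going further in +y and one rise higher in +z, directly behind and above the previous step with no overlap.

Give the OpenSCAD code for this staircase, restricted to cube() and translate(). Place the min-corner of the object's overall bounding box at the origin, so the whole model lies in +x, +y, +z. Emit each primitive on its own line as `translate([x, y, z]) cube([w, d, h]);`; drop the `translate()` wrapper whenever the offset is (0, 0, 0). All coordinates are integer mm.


cube([965, 287, 171]);
translate([0, 287, 171]) cube([965, 287, 171]);
translate([0, 574, 342]) cube([965, 287, 171]);
translate([0, 861, 513]) cube([965, 287, 171]);


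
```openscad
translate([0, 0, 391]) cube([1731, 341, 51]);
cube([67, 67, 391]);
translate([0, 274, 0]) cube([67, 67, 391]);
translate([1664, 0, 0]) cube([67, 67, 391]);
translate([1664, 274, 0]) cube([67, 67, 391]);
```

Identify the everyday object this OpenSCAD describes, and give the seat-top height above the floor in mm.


A bench. The seat-top height is 442 mm.

A long slab on four corner posts — a bench. The slab sits at z = 391 with thickness 51, so the top is 391 + 51 = 442 mm.


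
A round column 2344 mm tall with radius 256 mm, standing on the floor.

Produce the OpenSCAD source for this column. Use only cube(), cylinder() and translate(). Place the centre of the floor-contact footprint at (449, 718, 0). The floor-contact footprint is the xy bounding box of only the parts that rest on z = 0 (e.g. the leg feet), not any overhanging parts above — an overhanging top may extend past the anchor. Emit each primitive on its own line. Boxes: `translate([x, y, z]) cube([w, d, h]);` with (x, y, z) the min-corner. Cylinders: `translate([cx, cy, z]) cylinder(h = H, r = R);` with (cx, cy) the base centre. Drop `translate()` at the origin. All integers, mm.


translate([449, 718, 0]) cylinder(h = 2344, r = 256);


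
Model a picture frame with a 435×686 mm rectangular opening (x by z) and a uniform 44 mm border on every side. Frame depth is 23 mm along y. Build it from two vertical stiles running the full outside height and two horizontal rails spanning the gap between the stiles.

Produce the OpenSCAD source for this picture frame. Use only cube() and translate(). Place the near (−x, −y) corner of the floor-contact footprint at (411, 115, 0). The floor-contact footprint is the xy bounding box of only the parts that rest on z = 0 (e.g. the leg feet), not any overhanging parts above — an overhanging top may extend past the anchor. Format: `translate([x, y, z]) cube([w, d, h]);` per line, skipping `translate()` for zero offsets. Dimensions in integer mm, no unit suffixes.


translate([411, 115, 0]) cube([44, 23, 774]);
translate([890, 115, 0]) cube([44, 23, 774]);
translate([455, 115, 0]) cube([435, 23, 44]);
translate([455, 115, 730]) cube([435, 23, 44]);


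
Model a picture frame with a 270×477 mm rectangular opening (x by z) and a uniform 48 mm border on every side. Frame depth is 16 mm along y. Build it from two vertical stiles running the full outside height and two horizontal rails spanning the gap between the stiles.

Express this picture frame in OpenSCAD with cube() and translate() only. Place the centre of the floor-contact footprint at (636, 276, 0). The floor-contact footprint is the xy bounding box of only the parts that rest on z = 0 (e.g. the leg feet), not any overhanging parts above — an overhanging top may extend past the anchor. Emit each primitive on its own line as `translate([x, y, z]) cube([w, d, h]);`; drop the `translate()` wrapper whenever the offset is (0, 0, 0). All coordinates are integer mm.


translate([453, 268, 0]) cube([48, 16, 573]);
translate([771, 268, 0]) cube([48, 16, 573]);
translate([501, 268, 0]) cube([270, 16, 48]);
translate([501, 268, 525]) cube([270, 16, 48]);


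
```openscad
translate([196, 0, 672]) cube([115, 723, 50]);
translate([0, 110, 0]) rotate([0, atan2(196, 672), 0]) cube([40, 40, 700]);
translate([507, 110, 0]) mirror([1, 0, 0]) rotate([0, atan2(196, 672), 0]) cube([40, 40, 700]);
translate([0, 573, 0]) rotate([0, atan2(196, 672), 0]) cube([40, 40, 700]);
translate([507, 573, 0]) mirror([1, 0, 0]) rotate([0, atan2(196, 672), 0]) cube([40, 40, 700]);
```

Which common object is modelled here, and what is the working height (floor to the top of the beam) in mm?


A sawhorse. The overall height is 722 mm.

A beam across two mirrored pairs of raked legs — a sawhorse. The beam's underside is at z = 672 (matching the legs' vertical rise in atan2(196, 672)) and the beam is 50 mm tall, so its top is at 672 + 50 = 722 mm. The raked legs top out at the beam's underside, so that is the highest point.


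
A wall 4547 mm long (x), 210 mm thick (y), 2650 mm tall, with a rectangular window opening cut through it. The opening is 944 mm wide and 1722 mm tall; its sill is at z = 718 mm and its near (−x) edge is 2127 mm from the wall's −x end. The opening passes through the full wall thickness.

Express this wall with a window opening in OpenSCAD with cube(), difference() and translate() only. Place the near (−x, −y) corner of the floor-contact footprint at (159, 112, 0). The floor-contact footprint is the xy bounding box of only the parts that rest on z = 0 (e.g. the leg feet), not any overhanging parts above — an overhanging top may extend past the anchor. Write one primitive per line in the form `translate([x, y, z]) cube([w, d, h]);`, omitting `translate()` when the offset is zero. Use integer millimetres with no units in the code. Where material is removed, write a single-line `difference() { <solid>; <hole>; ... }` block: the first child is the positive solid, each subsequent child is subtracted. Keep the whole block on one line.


difference() { translate([159, 112, 0]) cube([4547, 210, 2650]); translate([2286, 112, 718]) cube([944, 210, 1722]); }


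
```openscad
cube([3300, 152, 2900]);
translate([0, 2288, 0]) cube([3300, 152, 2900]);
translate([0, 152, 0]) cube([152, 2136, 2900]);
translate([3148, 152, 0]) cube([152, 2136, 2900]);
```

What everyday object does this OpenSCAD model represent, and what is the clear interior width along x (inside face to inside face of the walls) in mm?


A house (or room) frame. The interior width is 2996 mm.

Four 2900 mm walls enclosing a rectangle with no floor or roof — a room or house frame. Outside width is 3300 mm and wall thickness is 152 mm, so the interior width is 3300 − 2 × 152 = 2996 mm.


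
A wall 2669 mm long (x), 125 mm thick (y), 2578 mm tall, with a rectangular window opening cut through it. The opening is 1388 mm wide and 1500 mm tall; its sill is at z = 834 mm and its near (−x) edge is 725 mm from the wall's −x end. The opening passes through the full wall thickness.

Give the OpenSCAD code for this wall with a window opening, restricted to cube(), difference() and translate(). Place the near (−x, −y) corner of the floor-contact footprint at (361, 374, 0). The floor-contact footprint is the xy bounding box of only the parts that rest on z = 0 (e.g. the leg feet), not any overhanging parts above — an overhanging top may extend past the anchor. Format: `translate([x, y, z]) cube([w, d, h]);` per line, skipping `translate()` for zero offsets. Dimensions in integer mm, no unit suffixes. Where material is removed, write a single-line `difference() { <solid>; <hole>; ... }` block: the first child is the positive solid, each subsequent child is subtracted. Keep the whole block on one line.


difference() { translate([361, 374, 0]) cube([2669, 125, 2578]); translate([1086, 374, 834]) cube([1388, 125, 1500]); }


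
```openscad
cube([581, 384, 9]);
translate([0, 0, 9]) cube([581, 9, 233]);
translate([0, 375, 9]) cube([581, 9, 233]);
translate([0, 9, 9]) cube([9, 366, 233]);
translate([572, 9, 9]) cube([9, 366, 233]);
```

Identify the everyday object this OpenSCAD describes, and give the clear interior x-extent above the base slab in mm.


An open box. The internal width is 563 mm.

A 581×384 base slab with four walls standing on it — an open box. The base is 581 mm wide and the walls are 9 mm thick, so the internal width is 581 − 2 × 9 = 563 mm.


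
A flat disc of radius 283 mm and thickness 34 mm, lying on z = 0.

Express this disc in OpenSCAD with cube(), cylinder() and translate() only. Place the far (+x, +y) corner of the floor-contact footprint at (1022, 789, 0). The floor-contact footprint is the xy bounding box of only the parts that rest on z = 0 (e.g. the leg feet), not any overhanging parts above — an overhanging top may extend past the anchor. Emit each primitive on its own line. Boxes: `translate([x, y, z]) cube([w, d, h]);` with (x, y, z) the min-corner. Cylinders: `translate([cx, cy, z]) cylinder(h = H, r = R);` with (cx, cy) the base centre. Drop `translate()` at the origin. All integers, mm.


translate([739, 506, 0]) cylinder(h = 34, r = 283);


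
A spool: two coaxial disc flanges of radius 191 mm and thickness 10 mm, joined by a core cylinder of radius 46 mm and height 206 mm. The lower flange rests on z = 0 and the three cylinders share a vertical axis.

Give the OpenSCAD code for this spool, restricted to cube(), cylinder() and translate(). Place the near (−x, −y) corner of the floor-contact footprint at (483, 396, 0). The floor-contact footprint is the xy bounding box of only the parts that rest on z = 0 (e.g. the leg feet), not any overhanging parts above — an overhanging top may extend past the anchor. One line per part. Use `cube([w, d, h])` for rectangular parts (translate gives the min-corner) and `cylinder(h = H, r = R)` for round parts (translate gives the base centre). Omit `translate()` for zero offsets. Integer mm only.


translate([674, 587, 0]) cylinder(h = 10, r = 191);
translate([674, 587, 10]) cylinder(h = 206, r = 46);
translate([674, 587, 216]) cylinder(h = 10, r = 191);


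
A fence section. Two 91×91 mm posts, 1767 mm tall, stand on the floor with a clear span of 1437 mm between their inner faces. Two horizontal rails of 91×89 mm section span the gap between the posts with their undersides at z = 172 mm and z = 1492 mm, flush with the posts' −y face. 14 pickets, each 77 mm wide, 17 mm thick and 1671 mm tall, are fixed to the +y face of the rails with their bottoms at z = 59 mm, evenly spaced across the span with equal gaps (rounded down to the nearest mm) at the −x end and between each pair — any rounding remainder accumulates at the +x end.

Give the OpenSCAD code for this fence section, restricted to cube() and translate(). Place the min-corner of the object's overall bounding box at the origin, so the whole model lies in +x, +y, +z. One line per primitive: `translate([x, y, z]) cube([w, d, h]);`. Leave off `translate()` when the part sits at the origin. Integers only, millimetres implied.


cube([91, 91, 1767]);
translate([1528, 0, 0]) cube([91, 91, 1767]);
translate([91, 0, 172]) cube([1437, 91, 89]);
translate([91, 0, 1492]) cube([1437, 91, 89]);
translate([114, 91, 59]) cube([77, 17, 1671]);
translate([214, 91, 59]) cube([77, 17, 1671]);
translate([314, 91, 59]) cube([77, 17, 1671]);
translate([414, 91, 59]) cube([77, 17, 1671]);
translate([514, 91, 59]) cube([77, 17, 1671]);
translate([614, 91, 59]) cube([77, 17, 1671]);
translate([714, 91, 59]) cube([77, 17, 1671]);
translate([814, 91, 59]) cube([77, 17, 1671]);
translate([914, 91, 59]) cube([77, 17, 1671]);
translate([1014, 91, 59]) cube([77, 17, 1671]);
translate([1114, 91, 59]) cube([77, 17, 1671]);
translate([1214, 91, 59]) cube([77, 17, 1671]);
translate([1314, 91, 59]) cube([77, 17, 1671]);
translate([1414, 91, 59]) cube([77, 17, 1671]);


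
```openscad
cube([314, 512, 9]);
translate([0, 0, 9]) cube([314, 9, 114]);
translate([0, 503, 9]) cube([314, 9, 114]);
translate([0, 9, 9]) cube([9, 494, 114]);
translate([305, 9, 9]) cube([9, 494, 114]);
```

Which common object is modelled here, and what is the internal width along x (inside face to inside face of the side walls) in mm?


An open box. The internal width is 296 mm.

A 314×512 base slab with four walls standing on it — an open box. The base is 314 mm wide and the walls are 9 mm thick, so the internal width is 314 − 2 × 9 = 296 mm.


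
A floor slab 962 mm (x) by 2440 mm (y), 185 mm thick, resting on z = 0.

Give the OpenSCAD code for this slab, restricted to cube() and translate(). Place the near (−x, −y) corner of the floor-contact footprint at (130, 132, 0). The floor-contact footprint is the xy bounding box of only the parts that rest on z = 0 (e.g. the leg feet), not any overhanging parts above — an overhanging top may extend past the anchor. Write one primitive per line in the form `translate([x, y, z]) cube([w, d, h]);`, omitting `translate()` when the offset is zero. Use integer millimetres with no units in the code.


translate([130, 132, 0]) cube([962, 2440, 185]);


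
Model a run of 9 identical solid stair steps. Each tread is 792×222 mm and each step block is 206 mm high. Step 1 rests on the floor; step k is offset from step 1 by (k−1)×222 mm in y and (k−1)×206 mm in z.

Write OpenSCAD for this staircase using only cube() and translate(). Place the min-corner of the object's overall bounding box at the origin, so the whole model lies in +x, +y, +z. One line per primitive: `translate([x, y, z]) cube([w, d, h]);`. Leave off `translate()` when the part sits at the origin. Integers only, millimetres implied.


cube([792, 222, 206]);
translate([0, 222, 206]) cube([792, 222, 206]);
translate([0, 444, 412]) cube([792, 222, 206]);
translate([0, 666, 618]) cube([792, 222, 206]);
translate([0, 888, 824]) cube([792, 222, 206]);
translate([0, 1110, 1030]) cube([792, 222, 206]);
translate([0, 1332, 1236]) cube([792, 222, 206]);
translate([0, 1554, 1442]) cube([792, 222, 206]);
translate([0, 1776, 1648]) cube([792, 222, 206]);


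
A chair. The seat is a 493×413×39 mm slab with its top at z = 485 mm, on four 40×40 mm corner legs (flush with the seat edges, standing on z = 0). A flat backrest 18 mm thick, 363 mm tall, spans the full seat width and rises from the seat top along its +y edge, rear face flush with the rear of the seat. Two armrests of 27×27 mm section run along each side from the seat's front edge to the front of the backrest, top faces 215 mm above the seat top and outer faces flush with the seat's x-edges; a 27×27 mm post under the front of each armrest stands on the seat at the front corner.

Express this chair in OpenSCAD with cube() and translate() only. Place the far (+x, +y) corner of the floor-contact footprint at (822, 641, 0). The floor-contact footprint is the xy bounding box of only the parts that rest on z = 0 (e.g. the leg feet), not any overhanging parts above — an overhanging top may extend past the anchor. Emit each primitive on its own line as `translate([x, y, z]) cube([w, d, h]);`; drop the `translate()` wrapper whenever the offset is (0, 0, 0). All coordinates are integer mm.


translate([329, 228, 446]) cube([493, 413, 39]);
translate([329, 228, 0]) cube([40, 40, 446]);
translate([782, 228, 0]) cube([40, 40, 446]);
translate([329, 601, 0]) cube([40, 40, 446]);
translate([782, 601, 0]) cube([40, 40, 446]);
translate([329, 623, 485]) cube([493, 18, 363]);
translate([329, 228, 673]) cube([27, 395, 27]);
translate([795, 228, 673]) cube([27, 395, 27]);
translate([329, 228, 485]) cube([27, 27, 188]);
translate([795, 228, 485]) cube([27, 27, 188]);


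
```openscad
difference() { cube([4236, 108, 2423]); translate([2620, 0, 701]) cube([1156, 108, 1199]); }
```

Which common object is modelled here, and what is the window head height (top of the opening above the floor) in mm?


A wall with a window opening. The window head height is 1900 mm.

A wall with a rectangular opening subtracted — a window. Sill at z = 701, opening 1199 mm tall, so the head is at 701 + 1199 = 1900 mm.


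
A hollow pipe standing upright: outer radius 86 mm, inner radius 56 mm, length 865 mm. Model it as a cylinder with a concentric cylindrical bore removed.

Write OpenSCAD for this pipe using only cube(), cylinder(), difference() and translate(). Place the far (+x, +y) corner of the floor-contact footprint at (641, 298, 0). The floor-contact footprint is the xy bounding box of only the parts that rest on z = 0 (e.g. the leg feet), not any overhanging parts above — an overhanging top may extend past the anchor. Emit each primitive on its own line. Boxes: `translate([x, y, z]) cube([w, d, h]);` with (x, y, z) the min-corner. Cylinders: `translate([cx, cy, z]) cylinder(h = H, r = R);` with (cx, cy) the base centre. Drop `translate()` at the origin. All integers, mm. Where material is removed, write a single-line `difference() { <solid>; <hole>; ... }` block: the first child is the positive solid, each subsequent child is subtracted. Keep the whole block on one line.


difference() { translate([555, 212, 0]) cylinder(h = 865, r = 86); translate([555, 212, 0]) cylinder(h = 865, r = 56); }


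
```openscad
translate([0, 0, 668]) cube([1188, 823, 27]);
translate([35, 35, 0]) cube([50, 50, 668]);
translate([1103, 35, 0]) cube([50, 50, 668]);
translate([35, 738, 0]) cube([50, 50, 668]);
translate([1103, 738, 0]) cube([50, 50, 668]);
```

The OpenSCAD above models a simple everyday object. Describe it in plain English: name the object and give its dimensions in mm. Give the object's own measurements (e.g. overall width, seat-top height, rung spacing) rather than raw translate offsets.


A rectangular dining table. The top is 1188×823×27 mm with its upper surface at z = 695 mm. It stands on four 50×50 mm square legs, each inset 35 mm from the nearest pair of top edges, running from the floor to the underside of the top.


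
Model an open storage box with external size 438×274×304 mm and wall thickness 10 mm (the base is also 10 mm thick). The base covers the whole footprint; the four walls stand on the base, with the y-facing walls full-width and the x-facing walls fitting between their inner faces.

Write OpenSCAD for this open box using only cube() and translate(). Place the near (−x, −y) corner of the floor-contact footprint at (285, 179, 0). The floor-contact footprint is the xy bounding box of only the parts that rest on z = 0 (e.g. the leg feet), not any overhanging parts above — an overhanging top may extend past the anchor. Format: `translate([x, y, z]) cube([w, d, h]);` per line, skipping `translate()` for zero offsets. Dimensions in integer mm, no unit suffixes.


translate([285, 179, 0]) cube([438, 274, 10]);
translate([285, 179, 10]) cube([438, 10, 294]);
translate([285, 443, 10]) cube([438, 10, 294]);
translate([285, 189, 10]) cube([10, 254, 294]);
translate([713, 189, 10]) cube([10, 254, 294]);


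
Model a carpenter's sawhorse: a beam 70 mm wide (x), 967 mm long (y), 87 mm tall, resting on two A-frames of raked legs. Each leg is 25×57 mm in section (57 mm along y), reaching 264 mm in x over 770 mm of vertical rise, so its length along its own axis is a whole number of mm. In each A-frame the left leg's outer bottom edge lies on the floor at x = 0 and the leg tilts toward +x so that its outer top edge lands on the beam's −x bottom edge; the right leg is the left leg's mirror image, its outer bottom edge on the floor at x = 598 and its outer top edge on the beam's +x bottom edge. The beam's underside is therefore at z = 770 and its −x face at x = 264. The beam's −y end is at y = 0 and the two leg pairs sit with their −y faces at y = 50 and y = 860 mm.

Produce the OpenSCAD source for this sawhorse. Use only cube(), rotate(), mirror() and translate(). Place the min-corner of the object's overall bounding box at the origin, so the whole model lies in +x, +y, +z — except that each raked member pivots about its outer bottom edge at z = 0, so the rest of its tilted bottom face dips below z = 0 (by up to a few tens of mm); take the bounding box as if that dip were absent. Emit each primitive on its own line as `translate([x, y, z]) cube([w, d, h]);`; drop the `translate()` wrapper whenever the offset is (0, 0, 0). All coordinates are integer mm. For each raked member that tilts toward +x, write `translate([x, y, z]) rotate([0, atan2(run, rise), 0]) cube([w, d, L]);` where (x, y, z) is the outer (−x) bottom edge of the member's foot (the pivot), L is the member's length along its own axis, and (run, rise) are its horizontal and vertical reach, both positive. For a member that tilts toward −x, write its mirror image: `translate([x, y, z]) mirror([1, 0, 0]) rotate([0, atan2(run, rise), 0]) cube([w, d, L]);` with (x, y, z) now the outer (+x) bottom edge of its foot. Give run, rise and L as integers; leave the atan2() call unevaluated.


translate([264, 0, 770]) cube([70, 967, 87]);
translate([0, 50, 0]) rotate([0, atan2(264, 770), 0]) cube([25, 57, 814]);
translate([598, 50, 0]) mirror([1, 0, 0]) rotate([0, atan2(264, 770), 0]) cube([25, 57, 814]);
translate([0, 860, 0]) rotate([0, atan2(264, 770), 0]) cube([25, 57, 814]);
translate([598, 860, 0]) mirror([1, 0, 0]) rotate([0, atan2(264, 770), 0]) cube([25, 57, 814]);


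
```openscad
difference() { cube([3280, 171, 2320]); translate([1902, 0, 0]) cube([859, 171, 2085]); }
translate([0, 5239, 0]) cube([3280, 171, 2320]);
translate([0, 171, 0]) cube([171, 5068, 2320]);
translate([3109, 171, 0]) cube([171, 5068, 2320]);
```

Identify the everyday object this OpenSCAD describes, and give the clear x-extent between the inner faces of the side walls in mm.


A single room. The interior width is 2938 mm.

Four walls enclosing a rectangle with a door in the front wall — a room. Outside width 3280 minus two 171 mm walls gives 2938 mm.


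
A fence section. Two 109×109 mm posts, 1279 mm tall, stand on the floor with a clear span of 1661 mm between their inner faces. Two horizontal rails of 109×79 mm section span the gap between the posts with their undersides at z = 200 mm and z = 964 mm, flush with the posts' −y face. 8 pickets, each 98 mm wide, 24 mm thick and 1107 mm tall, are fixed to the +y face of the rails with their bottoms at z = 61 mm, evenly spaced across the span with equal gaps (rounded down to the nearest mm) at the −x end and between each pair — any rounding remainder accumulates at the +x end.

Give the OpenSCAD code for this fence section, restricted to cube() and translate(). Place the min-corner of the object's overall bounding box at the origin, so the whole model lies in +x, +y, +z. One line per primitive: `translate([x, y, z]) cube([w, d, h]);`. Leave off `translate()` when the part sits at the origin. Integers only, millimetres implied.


cube([109, 109, 1279]);
translate([1770, 0, 0]) cube([109, 109, 1279]);
translate([109, 0, 200]) cube([1661, 109, 79]);
translate([109, 0, 964]) cube([1661, 109, 79]);
translate([206, 109, 61]) cube([98, 24, 1107]);
translate([401, 109, 61]) cube([98, 24, 1107]);
translate([596, 109, 61]) cube([98, 24, 1107]);
translate([791, 109, 61]) cube([98, 24, 1107]);
translate([986, 109, 61]) cube([98, 24, 1107]);
translate([1181, 109, 61]) cube([98, 24, 1107]);
translate([1376, 109, 61]) cube([98, 24, 1107]);
translate([1571, 109, 61]) cube([98, 24, 1107]);


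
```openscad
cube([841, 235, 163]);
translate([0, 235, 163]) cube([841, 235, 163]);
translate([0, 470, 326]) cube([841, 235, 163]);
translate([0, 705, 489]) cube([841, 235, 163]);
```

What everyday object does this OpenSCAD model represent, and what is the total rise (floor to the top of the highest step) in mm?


A staircase. The total rise is 652 mm.

4 identical blocks, each offset up and back from the previous — a staircase. Each step is 163 mm tall and there are 4 of them, so the total rise is 4 × 163 = 652 mm.


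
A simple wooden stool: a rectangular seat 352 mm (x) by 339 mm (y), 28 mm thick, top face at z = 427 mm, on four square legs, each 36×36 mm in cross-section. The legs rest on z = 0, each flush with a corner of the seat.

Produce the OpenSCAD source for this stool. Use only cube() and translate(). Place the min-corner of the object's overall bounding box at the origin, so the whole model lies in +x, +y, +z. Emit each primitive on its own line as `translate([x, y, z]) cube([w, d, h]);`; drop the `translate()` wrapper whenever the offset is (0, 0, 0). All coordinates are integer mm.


// leg_h = 427 - 28 = 399
translate([0, 0, 399]) cube([352, 339, 28]);
cube([36, 36, 399]);
translate([316, 0, 0]) cube([36, 36, 399]);
translate([0, 303, 0]) cube([36, 36, 399]);
translate([316, 303, 0]) cube([36, 36, 399]);


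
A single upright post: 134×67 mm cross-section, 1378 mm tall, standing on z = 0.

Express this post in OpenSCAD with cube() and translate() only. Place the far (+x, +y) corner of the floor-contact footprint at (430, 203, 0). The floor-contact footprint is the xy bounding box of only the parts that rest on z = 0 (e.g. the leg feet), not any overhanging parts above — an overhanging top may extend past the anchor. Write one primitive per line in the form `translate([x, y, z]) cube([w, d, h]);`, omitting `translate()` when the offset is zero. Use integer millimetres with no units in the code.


translate([296, 136, 0]) cube([134, 67, 1378]);


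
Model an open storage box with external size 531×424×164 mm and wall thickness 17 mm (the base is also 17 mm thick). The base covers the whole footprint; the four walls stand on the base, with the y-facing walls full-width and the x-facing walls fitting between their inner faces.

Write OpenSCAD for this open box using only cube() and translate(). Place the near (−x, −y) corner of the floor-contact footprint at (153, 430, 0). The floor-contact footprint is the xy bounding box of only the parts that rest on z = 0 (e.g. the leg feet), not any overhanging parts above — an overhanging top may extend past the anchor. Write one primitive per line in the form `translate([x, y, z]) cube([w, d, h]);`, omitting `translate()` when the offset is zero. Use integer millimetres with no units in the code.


translate([153, 430, 0]) cube([531, 424, 17]);
translate([153, 430, 17]) cube([531, 17, 147]);
translate([153, 837, 17]) cube([531, 17, 147]);
translate([153, 447, 17]) cube([17, 390, 147]);
translate([667, 447, 17]) cube([17, 390, 147]);


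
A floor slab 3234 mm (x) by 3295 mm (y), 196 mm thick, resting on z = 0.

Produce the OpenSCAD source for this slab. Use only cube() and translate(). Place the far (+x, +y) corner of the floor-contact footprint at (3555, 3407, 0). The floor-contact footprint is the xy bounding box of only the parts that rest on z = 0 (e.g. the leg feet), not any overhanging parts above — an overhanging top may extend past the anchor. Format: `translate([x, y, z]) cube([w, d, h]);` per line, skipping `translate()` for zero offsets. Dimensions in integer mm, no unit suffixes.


translate([321, 112, 0]) cube([3234, 3295, 196]);


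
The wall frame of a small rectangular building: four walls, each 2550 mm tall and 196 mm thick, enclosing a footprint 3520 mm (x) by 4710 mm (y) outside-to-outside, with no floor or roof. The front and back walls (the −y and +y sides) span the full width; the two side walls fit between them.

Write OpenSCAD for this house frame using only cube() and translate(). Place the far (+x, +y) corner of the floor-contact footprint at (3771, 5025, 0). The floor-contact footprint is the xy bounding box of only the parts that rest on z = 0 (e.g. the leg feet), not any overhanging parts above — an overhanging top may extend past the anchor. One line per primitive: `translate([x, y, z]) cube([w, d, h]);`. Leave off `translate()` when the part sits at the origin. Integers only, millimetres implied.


translate([251, 315, 0]) cube([3520, 196, 2550]);
translate([251, 4829, 0]) cube([3520, 196, 2550]);
translate([251, 511, 0]) cube([196, 4318, 2550]);
translate([3575, 511, 0]) cube([196, 4318, 2550]);


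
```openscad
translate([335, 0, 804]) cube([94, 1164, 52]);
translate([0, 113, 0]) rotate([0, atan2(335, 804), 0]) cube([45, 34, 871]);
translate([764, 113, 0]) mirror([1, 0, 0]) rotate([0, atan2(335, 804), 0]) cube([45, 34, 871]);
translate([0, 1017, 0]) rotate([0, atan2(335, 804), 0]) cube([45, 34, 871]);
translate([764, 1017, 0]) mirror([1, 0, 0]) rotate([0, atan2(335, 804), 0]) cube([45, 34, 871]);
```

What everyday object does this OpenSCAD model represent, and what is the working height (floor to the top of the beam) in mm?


A sawhorse. The overall height is 856 mm.

A beam across two mirrored pairs of raked legs — a sawhorse. The beam's underside is at z = 804 (matching the legs' vertical rise in atan2(335, 804)) and the beam is 52 mm tall, so its top is at 804 + 52 = 856 mm. The raked legs top out at the beam's underside, so that is the highest point.


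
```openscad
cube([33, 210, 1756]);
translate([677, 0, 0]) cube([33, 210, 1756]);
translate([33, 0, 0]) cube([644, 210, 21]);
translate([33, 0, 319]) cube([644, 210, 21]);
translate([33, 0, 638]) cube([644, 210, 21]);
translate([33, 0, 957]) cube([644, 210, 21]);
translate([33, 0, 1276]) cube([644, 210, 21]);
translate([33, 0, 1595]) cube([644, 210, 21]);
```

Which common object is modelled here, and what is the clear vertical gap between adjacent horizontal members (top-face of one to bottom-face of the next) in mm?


A bookshelf. The clear shelf gap is 298 mm.

Two tall side panels with 6 horizontal boards between them — a bookshelf. The first two shelf undersides are at z = 0 and z = 319; with shelf thickness 21, the clear gap is 319 − 0 − 21 = 298 mm.
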